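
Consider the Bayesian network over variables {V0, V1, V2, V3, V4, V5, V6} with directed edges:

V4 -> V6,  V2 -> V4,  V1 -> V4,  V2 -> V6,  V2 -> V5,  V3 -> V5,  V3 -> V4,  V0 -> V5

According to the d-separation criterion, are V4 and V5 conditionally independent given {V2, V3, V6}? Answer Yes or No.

Yes — V4 and V5 are d-separated given {V2, V3, V6}.

We examine all 3 paths between V4 and V5:
Path 1: V4 ← V2 → V5
  V2 is a fork here and V2 is conditioned on, so the path is blocked at V2.
Path 2: V4 → V6 ← V2 → V5
  V2 is a fork here and V2 is conditioned on, so the path is blocked at V2.
Path 3: V4 ← V3 → V5
  V3 is a fork here and V3 is conditioned on, so the path is blocked at V3.
Since every path is blocked, d-separation holds.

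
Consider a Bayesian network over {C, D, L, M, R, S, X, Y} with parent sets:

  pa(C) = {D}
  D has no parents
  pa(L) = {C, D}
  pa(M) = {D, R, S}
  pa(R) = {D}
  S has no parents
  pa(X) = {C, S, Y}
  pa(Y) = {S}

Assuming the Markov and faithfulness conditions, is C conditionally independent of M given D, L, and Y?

Enumerating the 6 paths from C to M and testing each for blocking by {D, L, Y}:
  1. C → L ← D → R → M — L:collider[open]; D:fork[blocks]; R:chain[open] ⇒ blocked
  2. C → L ← D → M — L:collider[open]; D:fork[blocks] ⇒ blocked
  3. C → X ← S → M — X:collider[blocks]; S:fork[open] ⇒ blocked
  4. C → X ← Y ← S → M — X:collider[blocks]; Y:chain[blocks]; S:fork[open] ⇒ blocked
  5. C ← D → R → M — D:fork[blocks]; R:chain[open] ⇒ blocked
  6. C ← D → M — D:fork[blocks] ⇒ blocked
Since every path is blocked, d-separation holds.

Yes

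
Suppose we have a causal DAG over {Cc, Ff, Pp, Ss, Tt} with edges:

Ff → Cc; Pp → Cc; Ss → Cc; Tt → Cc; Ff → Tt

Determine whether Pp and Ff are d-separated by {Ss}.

Yes

Enumerating the 2 paths from Pp to Ff and testing each for blocking by {Ss}:
Path 1: Pp → Cc ← Ff
  Cc is a collider here and neither Cc nor any of its descendants is conditioned on, so the collider stays closed — the path is blocked at Cc.
Path 2: Pp → Cc ← Tt ← Ff
  Cc is a collider here and neither Cc nor any of its descendants is conditioned on, so the collider stays closed — the path is blocked at Cc.
Since every path is blocked, d-separation holds.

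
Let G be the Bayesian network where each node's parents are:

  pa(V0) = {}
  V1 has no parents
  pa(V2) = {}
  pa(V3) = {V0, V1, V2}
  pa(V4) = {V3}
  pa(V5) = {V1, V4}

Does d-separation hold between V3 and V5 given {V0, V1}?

No

We examine all 2 paths between V3 and V5:
  1. V3 ← V1 → V5 — V1:fork[blocks] ⇒ blocked
  2. V3 → V4 → V5 — V4:chain[open] ⇒ active
At least one path is unblocked, so d-separation fails.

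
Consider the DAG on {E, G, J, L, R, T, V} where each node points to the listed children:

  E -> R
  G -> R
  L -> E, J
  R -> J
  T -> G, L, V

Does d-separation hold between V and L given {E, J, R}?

No

We examine all 3 paths between V and L:
  1. V ← T → L — T:fork[open] ⇒ active
  2. V ← T → G → R ← E ← L — T:fork[open]; G:chain[open]; R:collider[open]; E:chain[blocks] ⇒ blocked
  3. V ← T → G → R → J ← L — T:fork[open]; G:chain[open]; R:chain[blocks]; J:collider[open] ⇒ blocked
Since the path V ← T → L is active, V and L are not d-separated given {E, J, R}.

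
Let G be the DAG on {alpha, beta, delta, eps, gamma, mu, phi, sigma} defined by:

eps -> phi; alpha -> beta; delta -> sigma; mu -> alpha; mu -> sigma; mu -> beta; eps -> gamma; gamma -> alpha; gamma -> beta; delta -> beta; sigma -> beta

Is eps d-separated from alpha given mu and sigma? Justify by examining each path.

No — eps and alpha are not d-separated given {mu, sigma}.

There are 5 undirected paths between eps and alpha; checking each against the conditioning set {mu, sigma}:
Path 1: eps → gamma → beta ← alpha
  beta is a collider here and neither beta nor any of its descendants is conditioned on, so the collider stays closed — the path is blocked at beta.
Path 2: eps → gamma → beta ← sigma ← mu → alpha
  beta is a collider here and neither beta nor any of its descendants is conditioned on, so the collider stays closed — the path is blocked at beta.
Path 3: eps → gamma → beta ← delta → sigma ← mu → alpha
  beta is a collider here and neither beta nor any of its descendants is conditioned on, so the collider stays closed — the path is blocked at beta.
Path 4: eps → gamma → beta ← mu → alpha
  beta is a collider here and neither beta nor any of its descendants is conditioned on, so the collider stays closed — the path is blocked at beta.
Path 5: eps → gamma → alpha
  gamma is a chain and gamma is not conditioned on — no node blocks this path, so it is active.
Because an active path exists, eps and alpha are not d-separated.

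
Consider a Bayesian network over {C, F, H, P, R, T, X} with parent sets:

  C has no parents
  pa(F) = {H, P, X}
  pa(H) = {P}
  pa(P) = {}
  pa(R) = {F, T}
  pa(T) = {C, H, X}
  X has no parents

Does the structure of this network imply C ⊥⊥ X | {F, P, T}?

Enumerating the 4 paths from C to X and testing each for blocking by {F, P, T}:
Path 1: C → T → R ← F ← X
  T is a chain here and T is conditioned on, so the path is blocked at T.
Path 2: C → T ← H → F ← X
  T is a collider and T is conditioned on, which opens it; H is a fork and H is not conditioned on; F is a collider and F is conditioned on, which opens it — no node blocks this path, so it is active.
Path 3: C → T ← H ← P → F ← X
  P is a fork here and P is conditioned on, so the path is blocked at P.
Path 4: C → T ← X
  T is a collider and T is conditioned on, which opens it — no node blocks this path, so it is active.
Since the path C → T ← H → F ← X is active, C and X are not d-separated given {F, P, T}.

No — C and X are not d-separated given {F, P, T}.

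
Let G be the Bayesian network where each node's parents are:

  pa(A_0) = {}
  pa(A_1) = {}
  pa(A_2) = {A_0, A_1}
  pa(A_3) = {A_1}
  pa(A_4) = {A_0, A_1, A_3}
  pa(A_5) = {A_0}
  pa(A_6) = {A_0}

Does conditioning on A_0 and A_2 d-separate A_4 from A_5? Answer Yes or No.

Yes — A_4 and A_5 are d-separated given {A_0, A_2}.

There are 3 undirected paths between A_4 and A_5; checking each against the conditioning set {A_0, A_2}:
Path 1: A_4 ← A_3 ← A_1 → A_2 ← A_0 → A_5
  A_0 is a fork here and A_0 is conditioned on, so the path is blocked at A_0.
Path 2: A_4 ← A_1 → A_2 ← A_0 → A_5
  A_0 is a fork here and A_0 is conditioned on, so the path is blocked at A_0.
Path 3: A_4 ← A_0 → A_5
  A_0 is a fork here and A_0 is conditioned on, so the path is blocked at A_0.
All paths are blocked; A_4 ⊥ A_5 | {A_0, A_2} holds.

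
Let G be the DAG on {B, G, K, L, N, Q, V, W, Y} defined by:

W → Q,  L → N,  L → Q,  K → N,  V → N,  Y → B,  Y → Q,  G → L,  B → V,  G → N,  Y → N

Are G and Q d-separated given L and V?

Enumerating the 6 paths from G to Q and testing each for blocking by {L, V}:
Path 1: G → L → Q
  L is a chain here and L is conditioned on, so the path is blocked at L.
Path 2: G → L → N ← Y → Q
  L is a chain here and L is conditioned on, so the path is blocked at L.
Path 3: G → L → N ← V ← B ← Y → Q
  L is a chain here and L is conditioned on, so the path is blocked at L.
Path 4: G → N ← Y → Q
  N is a collider here and neither N nor any of its descendants is conditioned on, so the collider stays closed — the path is blocked at N.
Path 5: G → N ← V ← B ← Y → Q
  N is a collider here and neither N nor any of its descendants is conditioned on, so the collider stays closed — the path is blocked at N.
Path 6: G → N ← L → Q
  N is a collider here and neither N nor any of its descendants is conditioned on, so the collider stays closed — the path is blocked at N.
All paths are blocked; G ⊥ Q | {L, V} holds.

Yes — G and Q are d-separated given {L, V}.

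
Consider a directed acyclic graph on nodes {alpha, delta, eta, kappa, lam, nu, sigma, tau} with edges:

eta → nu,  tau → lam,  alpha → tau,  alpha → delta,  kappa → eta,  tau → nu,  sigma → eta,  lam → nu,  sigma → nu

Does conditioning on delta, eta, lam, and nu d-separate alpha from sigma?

No

Enumerating the 4 paths from alpha to sigma and testing each for blocking by {delta, eta, lam, nu}:
Path 1: alpha → tau → nu ← sigma
  tau is a chain and tau is not conditioned on; nu is a collider and nu is conditioned on, which opens it — no node blocks this path, so it is active.
Path 2: alpha → tau → nu ← eta ← sigma
  eta is a chain here and eta is conditioned on, so the path is blocked at eta.
Path 3: alpha → tau → lam → nu ← sigma
  lam is a chain here and lam is conditioned on, so the path is blocked at lam.
Path 4: alpha → tau → lam → nu ← eta ← sigma
  lam is a chain here and lam is conditioned on, so the path is blocked at lam.
At least one path is unblocked, so d-separation fails.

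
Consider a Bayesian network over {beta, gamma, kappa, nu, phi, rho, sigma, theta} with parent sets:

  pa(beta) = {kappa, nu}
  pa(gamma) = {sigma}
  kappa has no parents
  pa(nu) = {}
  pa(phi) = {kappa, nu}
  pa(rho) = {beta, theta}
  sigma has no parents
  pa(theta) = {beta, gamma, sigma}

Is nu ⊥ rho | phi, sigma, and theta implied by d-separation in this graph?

There are 4 undirected paths between nu and rho; checking each against the conditioning set {phi, sigma, theta}:
  1. nu → beta → rho — beta:chain[open] ⇒ active
  2. nu → beta → theta → rho — beta:chain[open]; theta:chain[blocks] ⇒ blocked
  3. nu → phi ← kappa → beta → rho — phi:collider[open]; kappa:fork[open]; beta:chain[open] ⇒ active
  4. nu → phi ← kappa → beta → theta → rho — phi:collider[open]; kappa:fork[open]; beta:chain[open]; theta:chain[blocks] ⇒ blocked
Because an active path exists, nu and rho are not d-separated.

No — nu and rho are not d-separated given {phi, sigma, theta}.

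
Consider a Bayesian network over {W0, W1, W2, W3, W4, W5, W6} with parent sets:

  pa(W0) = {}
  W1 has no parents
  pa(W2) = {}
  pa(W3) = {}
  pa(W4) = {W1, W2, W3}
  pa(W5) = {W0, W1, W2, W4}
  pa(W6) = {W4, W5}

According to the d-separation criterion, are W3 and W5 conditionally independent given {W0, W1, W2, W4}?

We examine all 4 paths between W3 and W5:
  1. W3 → W4 → W6 ← W5 — W4:chain[blocks]; W6:collider[blocks] ⇒ blocked
  2. W3 → W4 → W5 — W4:chain[blocks] ⇒ blocked
  3. W3 → W4 ← W1 → W5 — W4:collider[open]; W1:fork[blocks] ⇒ blocked
  4. W3 → W4 ← W2 → W5 — W4:collider[open]; W2:fork[blocks] ⇒ blocked
Every path is blocked, so W3 and W5 are d-separated given {W0, W1, W2, W4}.

Yes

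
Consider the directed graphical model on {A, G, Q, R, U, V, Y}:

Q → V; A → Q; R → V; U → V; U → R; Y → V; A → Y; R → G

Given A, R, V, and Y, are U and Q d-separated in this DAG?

Enumerating the 4 paths from U to Q and testing each for blocking by {A, R, V, Y}:
  1. U → R → V ← Q — R:chain[blocks]; V:collider[open] ⇒ blocked
  2. U → R → V ← Y ← A → Q — R:chain[blocks]; V:collider[open]; Y:chain[blocks]; A:fork[blocks] ⇒ blocked
  3. U → V ← Q — V:collider[open] ⇒ active
  4. U → V ← Y ← A → Q — V:collider[open]; Y:chain[blocks]; A:fork[blocks] ⇒ blocked
Because an active path exists, U and Q are not d-separated.

No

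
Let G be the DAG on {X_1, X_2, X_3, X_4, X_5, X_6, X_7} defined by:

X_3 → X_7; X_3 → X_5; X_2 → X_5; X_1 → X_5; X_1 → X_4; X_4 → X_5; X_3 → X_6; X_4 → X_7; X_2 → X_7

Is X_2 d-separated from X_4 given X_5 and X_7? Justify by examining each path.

No

Enumerating the 6 paths from X_2 to X_4 and testing each for blocking by {X_5, X_7}:
Path 1: X_2 → X_5 ← X_1 → X_4
  X_5 is a collider and X_5 is conditioned on, which opens it; X_1 is a fork and X_1 is not conditioned on — no node blocks this path, so it is active.
Path 2: X_2 → X_5 ← X_3 → X_7 ← X_4
  X_5 is a collider and X_5 is conditioned on, which opens it; X_3 is a fork and X_3 is not conditioned on; X_7 is a collider and X_7 is conditioned on, which opens it — no node blocks this path, so it is active.
Path 3: X_2 → X_5 ← X_4
  X_5 is a collider and X_5 is conditioned on, which opens it — no node blocks this path, so it is active.
Path 4: X_2 → X_7 ← X_3 → X_5 ← X_1 → X_4
  X_7 is a collider and X_7 is conditioned on, which opens it; X_3 is a fork and X_3 is not conditioned on; X_5 is a collider and X_5 is conditioned on, which opens it; X_1 is a fork and X_1 is not conditioned on — no node blocks this path, so it is active.
Path 5: X_2 → X_7 ← X_3 → X_5 ← X_4
  X_7 is a collider and X_7 is conditioned on, which opens it; X_3 is a fork and X_3 is not conditioned on; X_5 is a collider and X_5 is conditioned on, which opens it — no node blocks this path, so it is active.
Path 6: X_2 → X_7 ← X_4
  X_7 is a collider and X_7 is conditioned on, which opens it — no node blocks this path, so it is active.
Since the path X_2 → X_5 ← X_1 → X_4 is active, X_2 and X_4 are not d-separated given {X_5, X_7}.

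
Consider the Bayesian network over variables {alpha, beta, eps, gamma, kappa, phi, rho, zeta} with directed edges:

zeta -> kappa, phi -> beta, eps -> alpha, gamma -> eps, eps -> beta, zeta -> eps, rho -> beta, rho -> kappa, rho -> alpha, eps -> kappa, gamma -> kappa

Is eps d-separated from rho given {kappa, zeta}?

No — eps and rho are not d-separated given {kappa, zeta}.

There are 5 undirected paths between eps and rho; checking each against the conditioning set {kappa, zeta}:
  1. eps → kappa ← rho — kappa:collider[open] ⇒ active
  2. eps ← zeta → kappa ← rho — zeta:fork[blocks]; kappa:collider[open] ⇒ blocked
  3. eps → alpha ← rho — alpha:collider[blocks] ⇒ blocked
  4. eps ← gamma → kappa ← rho — gamma:fork[open]; kappa:collider[open] ⇒ active
  5. eps → beta ← rho — beta:collider[blocks] ⇒ blocked
Since the path eps → kappa ← rho is active, eps and rho are not d-separated given {kappa, zeta}.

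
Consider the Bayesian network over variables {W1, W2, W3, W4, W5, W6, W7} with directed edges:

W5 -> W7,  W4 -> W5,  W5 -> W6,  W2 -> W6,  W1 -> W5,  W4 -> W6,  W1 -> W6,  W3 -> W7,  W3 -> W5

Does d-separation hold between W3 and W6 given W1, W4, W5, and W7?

6 paths connect W3 and W6; each must be blocked for d-separation to hold:
Path 1: W3 → W5 → W6
  W5 is a chain here and W5 is conditioned on, so the path is blocked at W5.
Path 2: W3 → W5 ← W1 → W6
  W1 is a fork here and W1 is conditioned on, so the path is blocked at W1.
Path 3: W3 → W5 ← W4 → W6
  W4 is a fork here and W4 is conditioned on, so the path is blocked at W4.
Path 4: W3 → W7 ← W5 → W6
  W5 is a fork here and W5 is conditioned on, so the path is blocked at W5.
Path 5: W3 → W7 ← W5 ← W1 → W6
  W5 is a chain here and W5 is conditioned on, so the path is blocked at W5.
Path 6: W3 → W7 ← W5 ← W4 → W6
  W5 is a chain here and W5 is conditioned on, so the path is blocked at W5.
All paths are blocked; W3 ⊥ W6 | {W1, W4, W5, W7} holds.

Yes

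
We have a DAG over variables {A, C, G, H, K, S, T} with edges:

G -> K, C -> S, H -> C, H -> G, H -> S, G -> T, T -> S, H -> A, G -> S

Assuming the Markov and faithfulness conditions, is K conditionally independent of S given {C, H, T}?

No

Enumerating the 4 paths from K to S and testing each for blocking by {C, H, T}:
Path 1: K ← G → S
  G is a fork and G is not conditioned on — no node blocks this path, so it is active.
Path 2: K ← G ← H → S
  H is a fork here and H is conditioned on, so the path is blocked at H.
Path 3: K ← G ← H → C → S
  H is a fork here and H is conditioned on, so the path is blocked at H.
Path 4: K ← G → T → S
  T is a chain here and T is conditioned on, so the path is blocked at T.
At least one path is unblocked, so d-separation fails.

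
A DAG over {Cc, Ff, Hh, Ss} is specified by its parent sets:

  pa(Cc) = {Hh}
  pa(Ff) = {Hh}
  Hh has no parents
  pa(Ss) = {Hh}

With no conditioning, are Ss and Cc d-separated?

Only one path connects Ss and Cc:
Path 1: Ss ← Hh → Cc
  Hh is a fork and Hh is not conditioned on — no node blocks this path, so it is active.
At least one path is unblocked, so d-separation fails.

No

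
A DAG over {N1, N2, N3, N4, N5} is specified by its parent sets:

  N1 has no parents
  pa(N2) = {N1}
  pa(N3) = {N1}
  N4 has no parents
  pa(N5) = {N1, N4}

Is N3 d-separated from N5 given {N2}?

No — N3 and N5 are not d-separated given {N2}.

There is one path between N3 and N5:
  1. N3 ← N1 → N5 — N1:fork[open] ⇒ active
Since the path N3 ← N1 → N5 is active, N3 and N5 are not d-separated given {N2}.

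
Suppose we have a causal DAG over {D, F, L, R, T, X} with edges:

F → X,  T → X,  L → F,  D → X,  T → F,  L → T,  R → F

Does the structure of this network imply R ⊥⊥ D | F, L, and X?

No

Enumerating the 3 paths from R to D and testing each for blocking by {F, L, X}:
  1. R → F ← L → T → X ← D — F:collider[open]; L:fork[blocks]; T:chain[open]; X:collider[open] ⇒ blocked
  2. R → F → X ← D — F:chain[blocks]; X:collider[open] ⇒ blocked
  3. R → F ← T → X ← D — F:collider[open]; T:fork[open]; X:collider[open] ⇒ active
Since the path R → F ← T → X ← D is active, R and D are not d-separated given {F, L, X}.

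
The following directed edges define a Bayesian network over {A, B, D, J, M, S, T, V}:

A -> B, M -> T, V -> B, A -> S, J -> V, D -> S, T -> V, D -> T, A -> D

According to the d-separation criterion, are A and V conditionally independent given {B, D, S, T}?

No

3 paths connect A and V; each must be blocked for d-separation to hold:
Path 1: A → D → T → V
  D is a chain here and D is conditioned on, so the path is blocked at D.
Path 2: A → S ← D → T → V
  D is a fork here and D is conditioned on, so the path is blocked at D.
Path 3: A → B ← V
  B is a collider and B is conditioned on, which opens it — no node blocks this path, so it is active.
Since the path A → B ← V is active, A and V are not d-separated given {B, D, S, T}.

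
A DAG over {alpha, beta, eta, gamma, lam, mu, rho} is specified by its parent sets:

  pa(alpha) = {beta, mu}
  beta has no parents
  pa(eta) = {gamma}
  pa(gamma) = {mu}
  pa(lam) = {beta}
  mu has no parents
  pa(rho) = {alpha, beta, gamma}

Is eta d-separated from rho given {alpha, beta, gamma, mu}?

We examine all 3 paths between eta and rho:
Path 1: eta ← gamma ← mu → alpha → rho
  gamma is a chain here and gamma is conditioned on, so the path is blocked at gamma.
Path 2: eta ← gamma ← mu → alpha ← beta → rho
  gamma is a chain here and gamma is conditioned on, so the path is blocked at gamma.
Path 3: eta ← gamma → rho
  gamma is a fork here and gamma is conditioned on, so the path is blocked at gamma.
All paths are blocked; eta ⊥ rho | {alpha, beta, gamma, mu} holds.

Yes — eta and rho are d-separated given {alpha, beta, gamma, mu}.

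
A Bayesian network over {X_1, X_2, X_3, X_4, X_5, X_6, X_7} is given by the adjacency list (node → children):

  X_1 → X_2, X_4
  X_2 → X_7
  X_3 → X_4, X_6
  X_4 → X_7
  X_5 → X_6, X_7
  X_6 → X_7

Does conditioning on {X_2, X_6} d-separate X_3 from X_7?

No

We examine all 4 paths between X_3 and X_7:
Path 1: X_3 → X_6 → X_7
  X_6 is a chain here and X_6 is conditioned on, so the path is blocked at X_6.
Path 2: X_3 → X_6 ← X_5 → X_7
  X_6 is a collider and X_6 is conditioned on, which opens it; X_5 is a fork and X_5 is not conditioned on — no node blocks this path, so it is active.
Path 3: X_3 → X_4 → X_7
  X_4 is a chain and X_4 is not conditioned on — no node blocks this path, so it is active.
Path 4: X_3 → X_4 ← X_1 → X_2 → X_7
  X_4 is a collider here and neither X_4 nor any of its descendants is conditioned on, so the collider stays closed — the path is blocked at X_4.
Since the path X_3 → X_6 ← X_5 → X_7 is active, X_3 and X_7 are not d-separated given {X_2, X_6}.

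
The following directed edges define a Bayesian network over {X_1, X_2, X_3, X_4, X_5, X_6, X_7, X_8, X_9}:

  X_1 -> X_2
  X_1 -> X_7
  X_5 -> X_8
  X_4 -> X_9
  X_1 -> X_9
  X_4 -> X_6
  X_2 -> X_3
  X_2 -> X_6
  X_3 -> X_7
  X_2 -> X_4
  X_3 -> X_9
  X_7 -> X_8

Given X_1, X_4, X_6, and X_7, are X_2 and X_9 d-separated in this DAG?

There are 6 undirected paths between X_2 and X_9; checking each against the conditioning set {X_1, X_4, X_6, X_7}:
Path 1: X_2 ← X_1 → X_7 ← X_3 → X_9
  X_1 is a fork here and X_1 is conditioned on, so the path is blocked at X_1.
Path 2: X_2 ← X_1 → X_9
  X_1 is a fork here and X_1 is conditioned on, so the path is blocked at X_1.
Path 3: X_2 → X_4 → X_9
  X_4 is a chain here and X_4 is conditioned on, so the path is blocked at X_4.
Path 4: X_2 → X_3 → X_7 ← X_1 → X_9
  X_1 is a fork here and X_1 is conditioned on, so the path is blocked at X_1.
Path 5: X_2 → X_3 → X_9
  X_3 is a chain and X_3 is not conditioned on — no node blocks this path, so it is active.
Path 6: X_2 → X_6 ← X_4 → X_9
  X_4 is a fork here and X_4 is conditioned on, so the path is blocked at X_4.
At least one path is unblocked, so d-separation fails.

No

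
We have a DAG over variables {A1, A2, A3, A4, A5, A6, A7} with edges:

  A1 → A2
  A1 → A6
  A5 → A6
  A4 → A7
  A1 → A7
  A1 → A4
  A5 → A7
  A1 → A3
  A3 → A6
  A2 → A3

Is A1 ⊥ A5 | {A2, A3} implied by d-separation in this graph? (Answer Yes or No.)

There are 5 undirected paths between A1 and A5; checking each against the conditioning set {A2, A3}:
Path 1: A1 → A3 → A6 ← A5
  A3 is a chain here and A3 is conditioned on, so the path is blocked at A3.
Path 2: A1 → A2 → A3 → A6 ← A5
  A2 is a chain here and A2 is conditioned on, so the path is blocked at A2.
Path 3: A1 → A6 ← A5
  A6 is a collider here and neither A6 nor any of its descendants is conditioned on, so the collider stays closed — the path is blocked at A6.
Path 4: A1 → A4 → A7 ← A5
  A7 is a collider here and neither A7 nor any of its descendants is conditioned on, so the collider stays closed — the path is blocked at A7.
Path 5: A1 → A7 ← A5
  A7 is a collider here and neither A7 nor any of its descendants is conditioned on, so the collider stays closed — the path is blocked at A7.
All paths are blocked; A1 ⊥ A5 | {A2, A3} holds.

Yes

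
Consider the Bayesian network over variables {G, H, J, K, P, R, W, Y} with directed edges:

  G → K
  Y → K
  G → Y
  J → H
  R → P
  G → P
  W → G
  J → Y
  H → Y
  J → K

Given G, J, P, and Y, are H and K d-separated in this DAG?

Yes

Enumerating the 6 paths from H to K and testing each for blocking by {G, J, P, Y}:
Path 1: H ← J → K
  J is a fork here and J is conditioned on, so the path is blocked at J.
Path 2: H ← J → Y → K
  J is a fork here and J is conditioned on, so the path is blocked at J.
Path 3: H ← J → Y ← G → K
  J is a fork here and J is conditioned on, so the path is blocked at J.
Path 4: H → Y → K
  Y is a chain here and Y is conditioned on, so the path is blocked at Y.
Path 5: H → Y ← G → K
  G is a fork here and G is conditioned on, so the path is blocked at G.
Path 6: H → Y ← J → K
  J is a fork here and J is conditioned on, so the path is blocked at J.
Every path is blocked, so H and K are d-separated given {G, J, P, Y}.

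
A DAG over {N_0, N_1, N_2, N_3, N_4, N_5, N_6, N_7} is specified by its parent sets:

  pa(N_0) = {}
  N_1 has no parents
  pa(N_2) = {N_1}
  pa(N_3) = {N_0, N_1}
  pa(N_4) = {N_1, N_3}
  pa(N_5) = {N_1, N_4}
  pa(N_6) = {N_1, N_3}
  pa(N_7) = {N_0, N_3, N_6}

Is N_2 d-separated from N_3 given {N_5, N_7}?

We examine all 6 paths between N_2 and N_3:
  1. N_2 ← N_1 → N_6 ← N_3 — N_1:fork[open]; N_6:collider[open] ⇒ active
  2. N_2 ← N_1 → N_6 → N_7 ← N_3 — N_1:fork[open]; N_6:chain[open]; N_7:collider[open] ⇒ active
  3. N_2 ← N_1 → N_6 → N_7 ← N_0 → N_3 — N_1:fork[open]; N_6:chain[open]; N_7:collider[open]; N_0:fork[open] ⇒ active
  4. N_2 ← N_1 → N_3 — N_1:fork[open] ⇒ active
  5. N_2 ← N_1 → N_5 ← N_4 ← N_3 — N_1:fork[open]; N_5:collider[open]; N_4:chain[open] ⇒ active
  6. N_2 ← N_1 → N_4 ← N_3 — N_1:fork[open]; N_4:collider[open] ⇒ active
Since the path N_2 ← N_1 → N_6 ← N_3 is active, N_2 and N_3 are not d-separated given {N_5, N_7}.

No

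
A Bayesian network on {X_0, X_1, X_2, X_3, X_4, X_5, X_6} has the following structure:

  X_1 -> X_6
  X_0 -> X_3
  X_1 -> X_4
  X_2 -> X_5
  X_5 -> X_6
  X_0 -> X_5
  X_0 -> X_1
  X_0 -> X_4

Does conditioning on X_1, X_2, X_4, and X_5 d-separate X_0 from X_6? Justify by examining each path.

Enumerating the 3 paths from X_0 to X_6 and testing each for blocking by {X_1, X_2, X_4, X_5}:
Path 1: X_0 → X_4 ← X_1 → X_6
  X_1 is a fork here and X_1 is conditioned on, so the path is blocked at X_1.
Path 2: X_0 → X_1 → X_6
  X_1 is a chain here and X_1 is conditioned on, so the path is blocked at X_1.
Path 3: X_0 → X_5 → X_6
  X_5 is a chain here and X_5 is conditioned on, so the path is blocked at X_5.
Every path is blocked, so X_0 and X_6 are d-separated given {X_1, X_2, X_4, X_5}.

Yes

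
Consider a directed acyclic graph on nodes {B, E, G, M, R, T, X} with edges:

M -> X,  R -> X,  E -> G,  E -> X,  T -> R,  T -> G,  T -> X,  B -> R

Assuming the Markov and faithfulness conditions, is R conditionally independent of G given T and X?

There are 4 undirected paths between R and G; checking each against the conditioning set {T, X}:
Path 1: R ← T → G
  T is a fork here and T is conditioned on, so the path is blocked at T.
Path 2: R ← T → X ← E → G
  T is a fork here and T is conditioned on, so the path is blocked at T.
Path 3: R → X ← T → G
  T is a fork here and T is conditioned on, so the path is blocked at T.
Path 4: R → X ← E → G
  X is a collider and X is conditioned on, which opens it; E is a fork and E is not conditioned on — no node blocks this path, so it is active.
Since the path R → X ← E → G is active, R and G are not d-separated given {T, X}.

No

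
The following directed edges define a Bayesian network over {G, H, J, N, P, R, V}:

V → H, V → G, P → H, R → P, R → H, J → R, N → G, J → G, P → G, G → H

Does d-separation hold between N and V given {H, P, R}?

No — N and V are not d-separated given {H, P, R}.

Enumerating the 6 paths from N to V and testing each for blocking by {H, P, R}:
Path 1: N → G ← V
  G is a collider and its descendant H is conditioned on, which opens it — no node blocks this path, so it is active.
Path 2: N → G ← P → H ← V
  P is a fork here and P is conditioned on, so the path is blocked at P.
Path 3: N → G ← P ← R → H ← V
  P is a chain here and P is conditioned on, so the path is blocked at P.
Path 4: N → G ← J → R → P → H ← V
  R is a chain here and R is conditioned on, so the path is blocked at R.
Path 5: N → G ← J → R → H ← V
  R is a chain here and R is conditioned on, so the path is blocked at R.
Path 6: N → G → H ← V
  G is a chain and G is not conditioned on; H is a collider and H is conditioned on, which opens it — no node blocks this path, so it is active.
Because an active path exists, N and V are not d-separated.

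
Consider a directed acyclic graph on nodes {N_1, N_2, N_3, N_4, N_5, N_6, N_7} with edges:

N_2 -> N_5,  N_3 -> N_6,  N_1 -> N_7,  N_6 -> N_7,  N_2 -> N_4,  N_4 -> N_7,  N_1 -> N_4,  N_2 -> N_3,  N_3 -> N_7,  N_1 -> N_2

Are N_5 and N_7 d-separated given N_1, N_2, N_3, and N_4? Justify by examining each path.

6 paths connect N_5 and N_7; each must be blocked for d-separation to hold:
Path 1: N_5 ← N_2 ← N_1 → N_7
  N_2 is a chain here and N_2 is conditioned on, so the path is blocked at N_2.
Path 2: N_5 ← N_2 ← N_1 → N_4 → N_7
  N_2 is a chain here and N_2 is conditioned on, so the path is blocked at N_2.
Path 3: N_5 ← N_2 → N_3 → N_6 → N_7
  N_2 is a fork here and N_2 is conditioned on, so the path is blocked at N_2.
Path 4: N_5 ← N_2 → N_3 → N_7
  N_2 is a fork here and N_2 is conditioned on, so the path is blocked at N_2.
Path 5: N_5 ← N_2 → N_4 ← N_1 → N_7
  N_2 is a fork here and N_2 is conditioned on, so the path is blocked at N_2.
Path 6: N_5 ← N_2 → N_4 → N_7
  N_2 is a fork here and N_2 is conditioned on, so the path is blocked at N_2.
Since every path is blocked, d-separation holds.

Yes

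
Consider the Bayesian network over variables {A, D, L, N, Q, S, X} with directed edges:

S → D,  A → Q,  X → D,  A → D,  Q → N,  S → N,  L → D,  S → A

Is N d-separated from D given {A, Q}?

No

Enumerating the 4 paths from N to D and testing each for blocking by {A, Q}:
Path 1: N ← S → D
  S is a fork and S is not conditioned on — no node blocks this path, so it is active.
Path 2: N ← S → A → D
  A is a chain here and A is conditioned on, so the path is blocked at A.
Path 3: N ← Q ← A → D
  Q is a chain here and Q is conditioned on, so the path is blocked at Q.
Path 4: N ← Q ← A ← S → D
  Q is a chain here and Q is conditioned on, so the path is blocked at Q.
Since the path N ← S → D is active, N and D are not d-separated given {A, Q}.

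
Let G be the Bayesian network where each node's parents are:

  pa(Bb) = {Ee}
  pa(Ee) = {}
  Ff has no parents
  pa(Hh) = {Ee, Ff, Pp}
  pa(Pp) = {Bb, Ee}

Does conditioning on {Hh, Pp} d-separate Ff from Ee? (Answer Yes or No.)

There are 3 undirected paths between Ff and Ee; checking each against the conditioning set {Hh, Pp}:
Path 1: Ff → Hh ← Pp ← Bb ← Ee
  Pp is a chain here and Pp is conditioned on, so the path is blocked at Pp.
Path 2: Ff → Hh ← Pp ← Ee
  Pp is a chain here and Pp is conditioned on, so the path is blocked at Pp.
Path 3: Ff → Hh ← Ee
  Hh is a collider and Hh is conditioned on, which opens it — no node blocks this path, so it is active.
Because an active path exists, Ff and Ee are not d-separated.

No — Ff and Ee are not d-separated given {Hh, Pp}.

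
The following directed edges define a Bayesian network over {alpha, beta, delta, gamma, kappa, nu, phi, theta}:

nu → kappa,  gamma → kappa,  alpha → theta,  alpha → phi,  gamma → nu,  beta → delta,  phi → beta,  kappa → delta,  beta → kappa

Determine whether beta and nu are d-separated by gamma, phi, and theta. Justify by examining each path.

Enumerating the 4 paths from beta to nu and testing each for blocking by {gamma, phi, theta}:
Path 1: beta → kappa ← gamma → nu
  kappa is a collider here and neither kappa nor any of its descendants is conditioned on, so the collider stays closed — the path is blocked at kappa.
Path 2: beta → kappa ← nu
  kappa is a collider here and neither kappa nor any of its descendants is conditioned on, so the collider stays closed — the path is blocked at kappa.
Path 3: beta → delta ← kappa ← gamma → nu
  delta is a collider here and neither delta nor any of its descendants is conditioned on, so the collider stays closed — the path is blocked at delta.
Path 4: beta → delta ← kappa ← nu
  delta is a collider here and neither delta nor any of its descendants is conditioned on, so the collider stays closed — the path is blocked at delta.
Every path is blocked, so beta and nu are d-separated given {gamma, phi, theta}.

Yes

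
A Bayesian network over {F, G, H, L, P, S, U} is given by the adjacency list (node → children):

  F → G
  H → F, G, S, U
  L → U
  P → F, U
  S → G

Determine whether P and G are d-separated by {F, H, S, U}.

Enumerating the 6 paths from P to G and testing each for blocking by {F, H, S, U}:
Path 1: P → F ← H → S → G
  H is a fork here and H is conditioned on, so the path is blocked at H.
Path 2: P → F ← H → G
  H is a fork here and H is conditioned on, so the path is blocked at H.
Path 3: P → F → G
  F is a chain here and F is conditioned on, so the path is blocked at F.
Path 4: P → U ← H → S → G
  H is a fork here and H is conditioned on, so the path is blocked at H.
Path 5: P → U ← H → G
  H is a fork here and H is conditioned on, so the path is blocked at H.
Path 6: P → U ← H → F → G
  H is a fork here and H is conditioned on, so the path is blocked at H.
Every path is blocked, so P and G are d-separated given {F, H, S, U}.

Yes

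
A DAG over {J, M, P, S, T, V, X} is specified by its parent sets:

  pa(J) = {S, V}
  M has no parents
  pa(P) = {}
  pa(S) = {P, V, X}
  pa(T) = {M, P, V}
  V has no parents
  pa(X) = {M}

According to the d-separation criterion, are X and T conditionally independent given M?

Yes

4 paths connect X and T; each must be blocked for d-separation to hold:
  1. X → S ← V → T — S:collider[blocks]; V:fork[open] ⇒ blocked
  2. X → S → J ← V → T — S:chain[open]; J:collider[blocks]; V:fork[open] ⇒ blocked
  3. X → S ← P → T — S:collider[blocks]; P:fork[open] ⇒ blocked
  4. X ← M → T — M:fork[blocks] ⇒ blocked
Every path is blocked, so X and T are d-separated given {M}.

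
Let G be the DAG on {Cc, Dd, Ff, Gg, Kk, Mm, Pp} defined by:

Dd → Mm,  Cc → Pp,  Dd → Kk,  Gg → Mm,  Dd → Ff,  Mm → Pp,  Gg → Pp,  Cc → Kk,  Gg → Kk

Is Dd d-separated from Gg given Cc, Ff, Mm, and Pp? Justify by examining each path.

No

6 paths connect Dd and Gg; each must be blocked for d-separation to hold:
Path 1: Dd → Mm → Pp ← Gg
  Mm is a chain here and Mm is conditioned on, so the path is blocked at Mm.
Path 2: Dd → Mm → Pp ← Cc → Kk ← Gg
  Mm is a chain here and Mm is conditioned on, so the path is blocked at Mm.
Path 3: Dd → Mm ← Gg
  Mm is a collider and Mm is conditioned on, which opens it — no node blocks this path, so it is active.
Path 4: Dd → Kk ← Gg
  Kk is a collider here and neither Kk nor any of its descendants is conditioned on, so the collider stays closed — the path is blocked at Kk.
Path 5: Dd → Kk ← Cc → Pp ← Mm ← Gg
  Kk is a collider here and neither Kk nor any of its descendants is conditioned on, so the collider stays closed — the path is blocked at Kk.
Path 6: Dd → Kk ← Cc → Pp ← Gg
  Kk is a collider here and neither Kk nor any of its descendants is conditioned on, so the collider stays closed — the path is blocked at Kk.
Because an active path exists, Dd and Gg are not d-separated.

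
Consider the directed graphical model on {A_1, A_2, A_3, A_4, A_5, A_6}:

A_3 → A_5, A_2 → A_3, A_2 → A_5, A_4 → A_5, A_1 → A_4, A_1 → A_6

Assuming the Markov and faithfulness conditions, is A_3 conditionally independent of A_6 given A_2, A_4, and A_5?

Yes — A_3 and A_6 are d-separated given {A_2, A_4, A_5}.

Enumerating the 2 paths from A_3 to A_6 and testing each for blocking by {A_2, A_4, A_5}:
  1. A_3 → A_5 ← A_4 ← A_1 → A_6 — A_5:collider[open]; A_4:chain[blocks]; A_1:fork[open] ⇒ blocked
  2. A_3 ← A_2 → A_5 ← A_4 ← A_1 → A_6 — A_2:fork[blocks]; A_5:collider[open]; A_4:chain[blocks]; A_1:fork[open] ⇒ blocked
Every path is blocked, so A_3 and A_6 are d-separated given {A_2, A_4, A_5}.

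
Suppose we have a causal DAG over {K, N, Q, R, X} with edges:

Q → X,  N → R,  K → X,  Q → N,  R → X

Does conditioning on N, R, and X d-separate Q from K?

No — Q and K are not d-separated given {N, R, X}.

There are 2 undirected paths between Q and K; checking each against the conditioning set {N, R, X}:
Path 1: Q → X ← K
  X is a collider and X is conditioned on, which opens it — no node blocks this path, so it is active.
Path 2: Q → N → R → X ← K
  N is a chain here and N is conditioned on, so the path is blocked at N.
Since the path Q → X ← K is active, Q and K are not d-separated given {N, R, X}.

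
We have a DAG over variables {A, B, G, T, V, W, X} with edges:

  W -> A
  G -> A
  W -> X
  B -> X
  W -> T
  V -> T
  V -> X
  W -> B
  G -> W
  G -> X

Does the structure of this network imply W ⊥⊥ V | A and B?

Yes — W and V are d-separated given {A, B}.

5 paths connect W and V; each must be blocked for d-separation to hold:
  1. W → A ← G → X ← V — A:collider[open]; G:fork[open]; X:collider[blocks] ⇒ blocked
  2. W → X ← V — X:collider[blocks] ⇒ blocked
  3. W → B → X ← V — B:chain[blocks]; X:collider[blocks] ⇒ blocked
  4. W → T ← V — T:collider[blocks] ⇒ blocked
  5. W ← G → X ← V — G:fork[open]; X:collider[blocks] ⇒ blocked
Since every path is blocked, d-separation holds.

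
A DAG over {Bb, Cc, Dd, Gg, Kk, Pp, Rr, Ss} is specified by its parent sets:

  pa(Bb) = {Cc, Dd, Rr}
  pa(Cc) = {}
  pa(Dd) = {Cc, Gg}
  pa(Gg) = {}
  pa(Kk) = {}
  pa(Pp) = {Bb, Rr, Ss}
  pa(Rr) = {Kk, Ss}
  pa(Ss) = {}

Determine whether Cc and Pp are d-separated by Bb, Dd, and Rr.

Yes — Cc and Pp are d-separated given {Bb, Dd, Rr}.

6 paths connect Cc and Pp; each must be blocked for d-separation to hold:
Path 1: Cc → Dd → Bb → Pp
  Dd is a chain here and Dd is conditioned on, so the path is blocked at Dd.
Path 2: Cc → Dd → Bb ← Rr → Pp
  Dd is a chain here and Dd is conditioned on, so the path is blocked at Dd.
Path 3: Cc → Dd → Bb ← Rr ← Ss → Pp
  Dd is a chain here and Dd is conditioned on, so the path is blocked at Dd.
Path 4: Cc → Bb → Pp
  Bb is a chain here and Bb is conditioned on, so the path is blocked at Bb.
Path 5: Cc → Bb ← Rr → Pp
  Rr is a fork here and Rr is conditioned on, so the path is blocked at Rr.
Path 6: Cc → Bb ← Rr ← Ss → Pp
  Rr is a chain here and Rr is conditioned on, so the path is blocked at Rr.
Every path is blocked, so Cc and Pp are d-separated given {Bb, Dd, Rr}.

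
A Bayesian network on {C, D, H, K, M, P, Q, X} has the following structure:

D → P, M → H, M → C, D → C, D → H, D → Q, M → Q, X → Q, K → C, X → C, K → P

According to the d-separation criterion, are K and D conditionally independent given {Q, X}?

Enumerating the 6 paths from K to D and testing each for blocking by {Q, X}:
Path 1: K → C ← X → Q ← D
  C is a collider here and neither C nor any of its descendants is conditioned on, so the collider stays closed — the path is blocked at C.
Path 2: K → C ← X → Q ← M → H ← D
  C is a collider here and neither C nor any of its descendants is conditioned on, so the collider stays closed — the path is blocked at C.
Path 3: K → C ← D
  C is a collider here and neither C nor any of its descendants is conditioned on, so the collider stays closed — the path is blocked at C.
Path 4: K → C ← M → H ← D
  C is a collider here and neither C nor any of its descendants is conditioned on, so the collider stays closed — the path is blocked at C.
Path 5: K → C ← M → Q ← D
  C is a collider here and neither C nor any of its descendants is conditioned on, so the collider stays closed — the path is blocked at C.
Path 6: K → P ← D
  P is a collider here and neither P nor any of its descendants is conditioned on, so the collider stays closed — the path is blocked at P.
Every path is blocked, so K and D are d-separated given {Q, X}.

Yes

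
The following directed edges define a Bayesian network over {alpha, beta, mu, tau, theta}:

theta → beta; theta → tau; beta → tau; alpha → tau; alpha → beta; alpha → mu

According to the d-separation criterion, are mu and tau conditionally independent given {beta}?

There are 3 undirected paths between mu and tau; checking each against the conditioning set {beta}:
Path 1: mu ← alpha → beta ← theta → tau
  alpha is a fork and alpha is not conditioned on; beta is a collider and beta is conditioned on, which opens it; theta is a fork and theta is not conditioned on — no node blocks this path, so it is active.
Path 2: mu ← alpha → beta → tau
  beta is a chain here and beta is conditioned on, so the path is blocked at beta.
Path 3: mu ← alpha → tau
  alpha is a fork and alpha is not conditioned on — no node blocks this path, so it is active.
Because an active path exists, mu and tau are not d-separated.

No — mu and tau are not d-separated given {beta}.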